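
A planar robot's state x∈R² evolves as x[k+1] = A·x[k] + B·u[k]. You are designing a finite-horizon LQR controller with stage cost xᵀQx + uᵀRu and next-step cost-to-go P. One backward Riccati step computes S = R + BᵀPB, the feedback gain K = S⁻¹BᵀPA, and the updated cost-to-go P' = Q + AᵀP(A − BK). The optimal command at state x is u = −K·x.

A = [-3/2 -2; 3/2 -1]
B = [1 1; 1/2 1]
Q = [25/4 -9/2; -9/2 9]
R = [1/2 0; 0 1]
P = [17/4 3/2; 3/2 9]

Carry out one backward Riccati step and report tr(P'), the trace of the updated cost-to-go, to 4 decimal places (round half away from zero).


30.4610

BᵀP = [5.0000 6.0000; 5.7500 10.5000]
S = R + BᵀPB = [1/2 0; 0 1] + [8.0000 11.0000; 11.0000 16.2500] = [8.5000 11.0000; 11.0000 17.2500]
BᵀPA = [1.5000 -16.0000; 7.1250 -22.0000]
K = S⁻¹·BᵀPA = [-2.0488 -1.3268; 1.7195 -0.4293]
A−BK = [-1.1707 -0.2439; 0.8049 0.0927]
AᵀP(A−BK) = [13.8841 2.0488; 2.0488 1.3268]
P' = Q + AᵀP(A−BK) = [20.1341 -2.4512; -2.4512 10.3268]
tr(P') = 30.4610


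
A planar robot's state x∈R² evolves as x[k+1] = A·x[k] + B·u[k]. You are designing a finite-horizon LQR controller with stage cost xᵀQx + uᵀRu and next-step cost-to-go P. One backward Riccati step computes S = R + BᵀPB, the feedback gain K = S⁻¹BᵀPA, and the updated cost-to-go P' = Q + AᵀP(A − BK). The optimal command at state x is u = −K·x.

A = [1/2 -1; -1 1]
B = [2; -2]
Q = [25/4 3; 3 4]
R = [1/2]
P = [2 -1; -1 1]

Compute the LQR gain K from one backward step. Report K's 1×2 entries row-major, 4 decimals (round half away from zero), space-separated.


BᵀP = [6.0000 -4.0000]
S = R + BᵀPB = [1/2] + [20.0000] = [20.5000]
BᵀPA = [7.0000 -10.0000]
K = S⁻¹·BᵀPA = [0.3415 -0.4878]
A−BK = [-0.1829 -0.0244; -0.3171 0.0244]
AᵀP(A−BK) = [0.1098 -0.0854; -0.0854 0.1220]
P' = Q + AᵀP(A−BK) = [6.3598 2.9146; 2.9146 4.1220]
tr(P') = 10.4817

0.3415 -0.4878


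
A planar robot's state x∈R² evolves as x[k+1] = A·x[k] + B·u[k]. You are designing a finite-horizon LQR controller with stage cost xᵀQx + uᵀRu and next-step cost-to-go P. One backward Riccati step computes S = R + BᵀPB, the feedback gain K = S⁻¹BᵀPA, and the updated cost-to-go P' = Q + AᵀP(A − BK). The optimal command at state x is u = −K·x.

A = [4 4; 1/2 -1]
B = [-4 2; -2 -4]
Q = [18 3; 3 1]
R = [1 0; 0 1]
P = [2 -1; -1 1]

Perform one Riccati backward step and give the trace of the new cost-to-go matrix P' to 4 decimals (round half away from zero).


BᵀP = [-6.0000 2.0000; 8.0000 -6.0000]
S = R + BᵀPB = [1 0; 0 1] + [20.0000 -20.0000; -20.0000 40.0000] = [21.0000 -20.0000; -20.0000 41.0000]
BᵀPA = [-23.0000 -26.0000; 29.0000 38.0000]
K = S⁻¹·BᵀPA = [-0.7874 -0.6638; 0.3232 0.6030]
A−BK = [0.2039 0.1388; 0.2180 0.0846]
AᵀP(A−BK) = [0.7663 0.7451; 0.7451 0.8265]
P' = Q + AᵀP(A−BK) = [18.7663 3.7451; 3.7451 1.8265]
tr(P') = 20.5927

20.5927


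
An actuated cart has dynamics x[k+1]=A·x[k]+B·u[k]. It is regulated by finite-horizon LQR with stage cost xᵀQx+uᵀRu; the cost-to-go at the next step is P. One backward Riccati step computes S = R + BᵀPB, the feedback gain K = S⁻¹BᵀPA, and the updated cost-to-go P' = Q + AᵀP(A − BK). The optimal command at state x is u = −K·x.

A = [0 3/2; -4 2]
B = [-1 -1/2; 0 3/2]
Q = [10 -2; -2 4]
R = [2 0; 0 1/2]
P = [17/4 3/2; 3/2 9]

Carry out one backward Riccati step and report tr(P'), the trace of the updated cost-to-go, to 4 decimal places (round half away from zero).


27.1457

BᵀP = [-4.2500 -1.5000; 0.1250 12.7500]
S = R + BᵀPB = [2 0; 0 1/2] + [4.2500 -0.1250; -0.1250 19.0625] = [6.2500 -0.1250; -0.1250 19.5625]
BᵀPA = [6.0000 -9.3750; -51.0000 25.6875]
K = S⁻¹·BᵀPA = [0.9080 -1.4739; -2.6012 1.3037]
A−BK = [-0.3926 0.6779; -0.0982 0.0445]
AᵀP(A−BK) = [5.8896 -5.6687; -5.6687 7.2561]
P' = Q + AᵀP(A−BK) = [15.8896 -7.6687; -7.6687 11.2561]
tr(P') = 27.1457


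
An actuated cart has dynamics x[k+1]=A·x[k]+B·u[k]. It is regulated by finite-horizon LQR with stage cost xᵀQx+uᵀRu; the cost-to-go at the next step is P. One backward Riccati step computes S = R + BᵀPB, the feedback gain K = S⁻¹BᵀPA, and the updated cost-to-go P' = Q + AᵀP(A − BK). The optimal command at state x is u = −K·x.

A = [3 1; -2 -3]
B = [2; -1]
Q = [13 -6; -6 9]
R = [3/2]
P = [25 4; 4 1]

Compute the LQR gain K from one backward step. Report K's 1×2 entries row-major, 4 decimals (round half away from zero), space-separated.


BᵀP = [46.0000 7.0000]
S = R + BᵀPB = [3/2] + [85.0000] = [86.5000]
BᵀPA = [124.0000 25.0000]
K = S⁻¹·BᵀPA = [1.4335 0.2890]
A−BK = [0.1329 0.4220; -0.5665 -2.7110]
AᵀP(A−BK) = [3.2428 1.1618; 1.1618 2.7746]
P' = Q + AᵀP(A−BK) = [16.2428 -4.8382; -4.8382 11.7746]
tr(P') = 28.0173

1.4335 0.2890


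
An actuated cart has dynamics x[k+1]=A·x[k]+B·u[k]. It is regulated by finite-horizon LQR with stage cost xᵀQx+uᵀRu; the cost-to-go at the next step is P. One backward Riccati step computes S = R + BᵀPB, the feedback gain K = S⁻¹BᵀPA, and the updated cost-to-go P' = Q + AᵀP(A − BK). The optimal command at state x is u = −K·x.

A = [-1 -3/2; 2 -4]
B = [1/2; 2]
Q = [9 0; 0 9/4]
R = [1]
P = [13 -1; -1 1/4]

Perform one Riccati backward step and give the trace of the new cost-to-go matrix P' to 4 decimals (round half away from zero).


30.2500

BᵀP = [4.5000 0.0000]
S = R + BᵀPB = [1] + [2.2500] = [3.2500]
BᵀPA = [-4.5000 -6.7500]
K = S⁻¹·BᵀPA = [-1.3846 -2.0769]
A−BK = [-0.3077 -0.4615; 4.7692 0.1538]
AᵀP(A−BK) = [11.7692 7.1538; 7.1538 7.2308]
P' = Q + AᵀP(A−BK) = [20.7692 7.1538; 7.1538 9.4808]
tr(P') = 30.2500


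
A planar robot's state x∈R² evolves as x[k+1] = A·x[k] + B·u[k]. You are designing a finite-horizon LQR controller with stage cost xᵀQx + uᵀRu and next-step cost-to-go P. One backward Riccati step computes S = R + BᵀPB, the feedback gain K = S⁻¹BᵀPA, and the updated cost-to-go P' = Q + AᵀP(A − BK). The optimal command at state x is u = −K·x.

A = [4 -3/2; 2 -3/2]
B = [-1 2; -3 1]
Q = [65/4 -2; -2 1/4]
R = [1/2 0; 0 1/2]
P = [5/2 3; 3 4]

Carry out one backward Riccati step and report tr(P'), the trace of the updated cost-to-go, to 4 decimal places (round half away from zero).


BᵀP = [-11.5000 -15.0000; 8.0000 10.0000]
S = R + BᵀPB = [1/2 0; 0 1/2] + [56.5000 -38.0000; -38.0000 26.0000] = [57.0000 -38.0000; -38.0000 26.5000]
BᵀPA = [-76.0000 39.7500; 52.0000 -27.0000]
K = S⁻¹·BᵀPA = [-0.5714 0.4117; 1.1429 -0.4286]
A−BK = [1.1429 -0.2312; -0.8571 0.1635]
AᵀP(A−BK) = [1.1429 -0.4286; -0.4286 0.1903]
P' = Q + AᵀP(A−BK) = [17.3929 -2.4286; -2.4286 0.4403]
tr(P') = 17.8332

17.8332


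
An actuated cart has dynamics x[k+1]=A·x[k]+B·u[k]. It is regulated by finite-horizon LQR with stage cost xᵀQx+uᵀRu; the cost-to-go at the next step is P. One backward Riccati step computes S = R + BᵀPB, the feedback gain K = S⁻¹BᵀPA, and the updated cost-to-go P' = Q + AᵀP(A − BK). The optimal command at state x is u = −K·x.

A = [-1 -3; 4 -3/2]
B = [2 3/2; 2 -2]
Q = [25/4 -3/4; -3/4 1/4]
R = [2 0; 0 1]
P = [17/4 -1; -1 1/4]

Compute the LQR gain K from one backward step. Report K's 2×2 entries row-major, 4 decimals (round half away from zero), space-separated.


BᵀP = [6.5000 -1.5000; 8.3750 -2.0000]
S = R + BᵀPB = [2 0; 0 1] + [10.0000 12.7500; 12.7500 16.5625] = [12.0000 12.7500; 12.7500 17.5625]
BᵀPA = [-12.5000 -17.2500; -16.3750 -22.1250]
K = S⁻¹·BᵀPA = [-0.2231 -0.4329; -0.7704 -0.9455]
A−BK = [0.6018 -0.7160; 2.9053 -2.5253]
AᵀP(A−BK) = [0.8457 0.8560; 0.8560 1.4256]
P' = Q + AᵀP(A−BK) = [7.0957 0.1060; 0.1060 1.6756]
tr(P') = 8.7712

-0.2231 -0.4329 -0.7704 -0.9455


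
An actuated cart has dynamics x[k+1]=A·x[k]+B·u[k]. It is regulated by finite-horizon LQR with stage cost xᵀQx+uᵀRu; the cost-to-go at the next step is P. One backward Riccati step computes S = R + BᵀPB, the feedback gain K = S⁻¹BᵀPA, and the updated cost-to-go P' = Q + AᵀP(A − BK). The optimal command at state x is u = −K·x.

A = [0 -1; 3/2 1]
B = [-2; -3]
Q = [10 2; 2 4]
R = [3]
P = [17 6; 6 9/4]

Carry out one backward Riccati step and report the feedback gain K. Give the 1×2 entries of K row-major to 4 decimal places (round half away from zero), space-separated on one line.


BᵀP = [-52.0000 -18.7500]
S = R + BᵀPB = [3] + [160.2500] = [163.2500]
BᵀPA = [-28.1250 33.2500]
K = S⁻¹·BᵀPA = [-0.1723 0.2037]
A−BK = [-0.3446 -0.5926; 0.9832 1.6110]
AᵀP(A−BK) = [0.2171 0.1034; 0.1034 0.4778]
P' = Q + AᵀP(A−BK) = [10.2171 2.1034; 2.1034 4.4778]
tr(P') = 14.6949

-0.1723 0.2037


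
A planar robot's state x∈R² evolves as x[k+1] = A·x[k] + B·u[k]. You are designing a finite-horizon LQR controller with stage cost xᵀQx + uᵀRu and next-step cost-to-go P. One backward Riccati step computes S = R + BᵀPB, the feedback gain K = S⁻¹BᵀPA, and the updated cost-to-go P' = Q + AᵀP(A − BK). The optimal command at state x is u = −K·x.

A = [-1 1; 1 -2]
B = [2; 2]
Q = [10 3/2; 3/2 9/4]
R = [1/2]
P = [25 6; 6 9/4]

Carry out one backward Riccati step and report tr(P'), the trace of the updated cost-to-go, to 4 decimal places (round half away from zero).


19.0159

BᵀP = [62.0000 16.5000]
S = R + BᵀPB = [1/2] + [157.0000] = [157.5000]
BᵀPA = [-45.5000 29.0000]
K = S⁻¹·BᵀPA = [-0.2889 0.1841]
A−BK = [-0.4222 0.6317; 1.5778 -2.3683]
AᵀP(A−BK) = [2.1056 -3.1222; -3.1222 4.6603]
P' = Q + AᵀP(A−BK) = [12.1056 -1.6222; -1.6222 6.9103]
tr(P') = 19.0159


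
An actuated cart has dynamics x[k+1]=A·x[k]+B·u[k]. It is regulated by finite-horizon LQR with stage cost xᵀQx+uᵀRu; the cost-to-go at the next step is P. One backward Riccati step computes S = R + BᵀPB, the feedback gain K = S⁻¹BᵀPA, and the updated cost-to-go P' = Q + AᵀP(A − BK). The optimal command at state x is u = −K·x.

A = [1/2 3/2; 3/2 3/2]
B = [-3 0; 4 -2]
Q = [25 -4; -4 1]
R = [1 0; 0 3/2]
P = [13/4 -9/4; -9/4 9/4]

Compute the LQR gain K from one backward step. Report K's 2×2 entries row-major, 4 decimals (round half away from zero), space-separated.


0.0291 -0.1748 -0.3412 -0.5243

BᵀP = [-18.7500 15.7500; 4.5000 -4.5000]
S = R + BᵀPB = [1 0; 0 3/2] + [119.2500 -31.5000; -31.5000 9.0000] = [120.2500 -31.5000; -31.5000 10.5000]
BᵀPA = [14.2500 -4.5000; -4.5000 0.0000]
K = S⁻¹·BᵀPA = [0.0291 -0.1748; -0.3412 -0.5243]
A−BK = [0.5874 0.9757; 0.7011 1.1505]
AᵀP(A−BK) = [0.5496 0.8811; 0.8811 1.4636]
P' = Q + AᵀP(A−BK) = [25.5496 -3.1189; -3.1189 2.4636]
tr(P') = 28.0132


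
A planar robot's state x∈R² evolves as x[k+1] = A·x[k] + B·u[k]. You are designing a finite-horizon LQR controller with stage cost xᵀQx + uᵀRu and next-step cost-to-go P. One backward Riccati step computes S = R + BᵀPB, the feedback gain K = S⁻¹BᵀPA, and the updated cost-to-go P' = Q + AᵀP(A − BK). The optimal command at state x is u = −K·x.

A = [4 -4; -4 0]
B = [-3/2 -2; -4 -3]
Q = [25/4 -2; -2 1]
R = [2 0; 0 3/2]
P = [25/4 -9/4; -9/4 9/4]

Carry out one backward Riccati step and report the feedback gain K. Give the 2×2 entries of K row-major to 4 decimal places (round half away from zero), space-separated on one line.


3.5884 -2.0383 -3.9112 2.9836

BᵀP = [-0.3750 -5.6250; -5.7500 -2.2500]
S = R + BᵀPB = [2 0; 0 3/2] + [23.0625 17.6250; 17.6250 18.2500] = [25.0625 17.6250; 17.6250 19.7500]
BᵀPA = [21.0000 1.5000; -14.0000 23.0000]
K = S⁻¹·BᵀPA = [3.5884 -2.0383; -3.9112 2.9836]
A−BK = [1.5603 -1.0904; -1.3799 0.7974]
AᵀP(A−BK) = [77.8871 -51.4257; -51.4257 34.4357]
P' = Q + AᵀP(A−BK) = [84.1371 -53.4257; -53.4257 35.4357]
tr(P') = 119.5728


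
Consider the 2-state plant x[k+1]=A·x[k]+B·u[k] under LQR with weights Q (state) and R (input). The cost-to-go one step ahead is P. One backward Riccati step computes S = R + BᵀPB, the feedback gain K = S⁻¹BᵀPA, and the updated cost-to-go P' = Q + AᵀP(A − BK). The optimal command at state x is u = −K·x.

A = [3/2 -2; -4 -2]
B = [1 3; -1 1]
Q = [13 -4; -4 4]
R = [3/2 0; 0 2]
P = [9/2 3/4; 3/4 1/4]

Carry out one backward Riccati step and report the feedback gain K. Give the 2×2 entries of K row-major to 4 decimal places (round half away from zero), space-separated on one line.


BᵀP = [3.7500 0.5000; 14.2500 2.5000]
S = R + BᵀPB = [3/2 0; 0 2] + [3.2500 11.7500; 11.7500 45.2500] = [4.7500 11.7500; 11.7500 47.2500]
BᵀPA = [3.6250 -8.5000; 11.3750 -33.5000]
K = S⁻¹·BᵀPA = [0.4356 -0.0926; 0.1324 -0.6860]
A−BK = [0.6671 0.1505; -3.6968 -1.4067]
AᵀP(A−BK) = [2.0397 0.3886; 0.3886 1.2330]
P' = Q + AᵀP(A−BK) = [15.0397 -3.6114; -3.6114 5.2330]
tr(P') = 20.2727

0.4356 -0.0926 0.1324 -0.6860


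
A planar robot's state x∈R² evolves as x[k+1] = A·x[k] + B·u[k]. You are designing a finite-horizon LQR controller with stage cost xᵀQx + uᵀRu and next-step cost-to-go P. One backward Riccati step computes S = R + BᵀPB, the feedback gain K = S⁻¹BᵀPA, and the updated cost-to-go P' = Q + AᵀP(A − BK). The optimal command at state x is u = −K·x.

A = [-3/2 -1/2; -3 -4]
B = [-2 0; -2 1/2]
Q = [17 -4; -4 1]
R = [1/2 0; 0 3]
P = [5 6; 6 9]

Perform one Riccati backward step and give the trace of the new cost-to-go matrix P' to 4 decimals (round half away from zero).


24.3100

BᵀP = [-22.0000 -30.0000; 3.0000 4.5000]
S = R + BᵀPB = [1/2 0; 0 3] + [104.0000 -15.0000; -15.0000 2.2500] = [104.5000 -15.0000; -15.0000 5.2500]
BᵀPA = [123.0000 131.0000; -18.0000 -19.5000]
K = S⁻¹·BᵀPA = [1.1611 1.2213; -0.1112 -0.2248]
A−BK = [0.8221 1.9426; -0.6222 -1.4450]
AᵀP(A−BK) = [1.4366 2.4812; 2.4812 4.8734]
P' = Q + AᵀP(A−BK) = [18.4366 -1.5188; -1.5188 5.8734]
tr(P') = 24.3100


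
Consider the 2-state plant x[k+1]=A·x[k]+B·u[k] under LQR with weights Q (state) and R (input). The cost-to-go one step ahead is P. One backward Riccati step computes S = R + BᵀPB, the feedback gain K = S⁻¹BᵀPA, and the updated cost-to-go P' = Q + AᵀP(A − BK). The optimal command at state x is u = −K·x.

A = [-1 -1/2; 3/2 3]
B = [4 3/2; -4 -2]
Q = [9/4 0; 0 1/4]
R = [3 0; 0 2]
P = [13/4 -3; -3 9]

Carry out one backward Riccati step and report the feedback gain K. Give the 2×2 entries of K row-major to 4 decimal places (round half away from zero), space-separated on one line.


BᵀP = [25.0000 -48.0000; 10.8750 -22.5000]
S = R + BᵀPB = [3 0; 0 2] + [292.0000 133.5000; 133.5000 61.3125] = [295.0000 133.5000; 133.5000 63.3125]
BᵀPA = [-97.0000 -156.5000; -44.6250 -72.9375]
K = S⁻¹·BᵀPA = [-0.2151 -0.2003; -0.2513 -0.7297]
A−BK = [0.2373 1.3957; 0.1370 0.7395]
AᵀP(A−BK) = [0.4220 1.3842; 1.3842 6.2450]
P' = Q + AᵀP(A−BK) = [2.6720 1.3842; 1.3842 6.4950]
tr(P') = 9.1670

-0.2151 -0.2003 -0.2513 -0.7297


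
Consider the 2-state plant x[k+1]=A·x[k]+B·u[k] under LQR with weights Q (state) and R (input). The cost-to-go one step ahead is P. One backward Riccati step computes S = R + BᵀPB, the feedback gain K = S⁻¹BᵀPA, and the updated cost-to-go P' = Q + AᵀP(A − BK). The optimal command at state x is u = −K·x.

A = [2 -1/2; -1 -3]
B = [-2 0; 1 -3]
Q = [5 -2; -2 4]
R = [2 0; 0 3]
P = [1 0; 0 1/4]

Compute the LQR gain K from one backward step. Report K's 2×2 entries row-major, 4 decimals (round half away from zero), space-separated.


-0.6744 0.0930 0.0465 0.4419

BᵀP = [-2.0000 0.2500; 0.0000 -0.7500]
S = R + BᵀPB = [2 0; 0 3] + [4.2500 -0.7500; -0.7500 2.2500] = [6.2500 -0.7500; -0.7500 5.2500]
BᵀPA = [-4.2500 0.2500; 0.7500 2.2500]
K = S⁻¹·BᵀPA = [-0.6744 0.0930; 0.0465 0.4419]
A−BK = [0.6512 -0.3140; -0.1860 -1.7674]
AᵀP(A−BK) = [1.3488 -0.1860; -0.1860 1.4826]
P' = Q + AᵀP(A−BK) = [6.3488 -2.1860; -2.1860 5.4826]
tr(P') = 11.8314


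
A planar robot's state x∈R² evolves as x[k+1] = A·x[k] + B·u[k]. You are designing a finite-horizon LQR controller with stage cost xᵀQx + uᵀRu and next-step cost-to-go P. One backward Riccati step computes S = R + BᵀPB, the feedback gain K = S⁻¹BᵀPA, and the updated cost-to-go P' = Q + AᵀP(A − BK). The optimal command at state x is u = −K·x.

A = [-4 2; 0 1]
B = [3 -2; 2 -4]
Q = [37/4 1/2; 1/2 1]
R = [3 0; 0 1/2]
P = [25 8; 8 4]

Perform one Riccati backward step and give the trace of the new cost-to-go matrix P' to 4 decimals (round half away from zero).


BᵀP = [91.0000 32.0000; -82.0000 -32.0000]
S = R + BᵀPB = [3 0; 0 1/2] + [337.0000 -310.0000; -310.0000 292.0000] = [340.0000 -310.0000; -310.0000 292.5000]
BᵀPA = [-364.0000 214.0000; 328.0000 -196.0000]
K = S⁻¹·BᵀPA = [-1.4299 0.5478; -0.3940 -0.0896]
A−BK = [-0.4985 0.1776; 1.2836 -0.4537]
AᵀP(A−BK) = [8.7761 -3.2418; -3.2418 1.2269]
P' = Q + AᵀP(A−BK) = [18.0261 -2.7418; -2.7418 2.2269]
tr(P') = 20.2530

20.2530


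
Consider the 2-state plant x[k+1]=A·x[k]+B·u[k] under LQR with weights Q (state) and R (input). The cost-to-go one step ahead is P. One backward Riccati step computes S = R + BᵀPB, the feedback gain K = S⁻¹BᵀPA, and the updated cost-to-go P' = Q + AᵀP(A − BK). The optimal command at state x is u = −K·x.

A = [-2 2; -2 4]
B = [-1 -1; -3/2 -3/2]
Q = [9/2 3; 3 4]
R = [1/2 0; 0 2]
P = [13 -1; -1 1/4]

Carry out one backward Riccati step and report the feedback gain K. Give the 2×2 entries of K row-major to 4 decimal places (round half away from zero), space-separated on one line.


BᵀP = [-11.5000 0.6250; -11.5000 0.6250]
S = R + BᵀPB = [1/2 0; 0 2] + [10.5625 10.5625; 10.5625 10.5625] = [11.0625 10.5625; 10.5625 12.5625]
BᵀPA = [21.7500 -20.5000; 21.7500 -20.5000]
K = S⁻¹·BᵀPA = [1.5872 -1.4960; 0.3968 -0.3740]
A−BK = [-0.0160 0.1300; 0.9761 1.1950]
AᵀP(A−BK) = [1.8472 -1.3273; -1.3273 1.6648]
P' = Q + AᵀP(A−BK) = [6.3472 1.6727; 1.6727 5.6648]
tr(P') = 12.0120

1.5872 -1.4960 0.3968 -0.3740


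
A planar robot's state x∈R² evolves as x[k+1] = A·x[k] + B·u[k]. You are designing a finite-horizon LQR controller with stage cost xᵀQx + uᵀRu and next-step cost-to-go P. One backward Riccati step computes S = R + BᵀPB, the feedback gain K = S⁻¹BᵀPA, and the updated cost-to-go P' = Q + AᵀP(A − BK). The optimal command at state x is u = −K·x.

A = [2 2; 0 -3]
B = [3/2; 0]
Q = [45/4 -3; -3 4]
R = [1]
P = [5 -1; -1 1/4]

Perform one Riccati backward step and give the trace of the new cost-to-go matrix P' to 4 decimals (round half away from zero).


20.0918

BᵀP = [7.5000 -1.5000]
S = R + BᵀPB = [1] + [11.2500] = [12.2500]
BᵀPA = [15.0000 19.5000]
K = S⁻¹·BᵀPA = [1.2245 1.5918]
A−BK = [0.1633 -0.3878; 0.0000 -3.0000]
AᵀP(A−BK) = [1.6327 2.1224; 2.1224 3.2092]
P' = Q + AᵀP(A−BK) = [12.8827 -0.8776; -0.8776 7.2092]
tr(P') = 20.0918


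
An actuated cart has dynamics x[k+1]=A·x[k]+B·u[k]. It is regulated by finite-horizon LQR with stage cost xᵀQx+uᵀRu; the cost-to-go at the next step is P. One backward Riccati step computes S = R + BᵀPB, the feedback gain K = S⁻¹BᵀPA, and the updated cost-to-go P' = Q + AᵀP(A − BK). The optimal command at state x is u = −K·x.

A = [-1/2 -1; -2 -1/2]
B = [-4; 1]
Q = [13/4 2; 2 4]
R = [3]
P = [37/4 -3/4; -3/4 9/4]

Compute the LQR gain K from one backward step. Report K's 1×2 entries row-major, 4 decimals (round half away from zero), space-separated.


BᵀP = [-37.7500 5.2500]
S = R + BᵀPB = [3] + [156.2500] = [159.2500]
BᵀPA = [8.3750 35.1250]
K = S⁻¹·BᵀPA = [0.0526 0.2206]
A−BK = [-0.2896 -0.1177; -2.0526 -0.7206]
AᵀP(A−BK) = [9.3721 3.3403; 3.3403 1.3151]
P' = Q + AᵀP(A−BK) = [12.6221 5.3403; 5.3403 5.3151]
tr(P') = 17.9372

0.0526 0.2206


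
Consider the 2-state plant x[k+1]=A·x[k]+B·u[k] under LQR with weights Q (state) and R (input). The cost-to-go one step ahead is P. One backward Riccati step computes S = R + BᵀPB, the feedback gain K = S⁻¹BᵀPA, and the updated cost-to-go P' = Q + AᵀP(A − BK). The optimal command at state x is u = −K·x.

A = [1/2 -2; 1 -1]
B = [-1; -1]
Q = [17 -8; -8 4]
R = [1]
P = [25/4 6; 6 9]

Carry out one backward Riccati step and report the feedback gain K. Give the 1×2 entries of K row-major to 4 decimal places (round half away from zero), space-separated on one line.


BᵀP = [-12.2500 -15.0000]
S = R + BᵀPB = [1] + [27.2500] = [28.2500]
BᵀPA = [-21.1250 39.5000]
K = S⁻¹·BᵀPA = [-0.7478 1.3982]
A−BK = [-0.2478 -0.6018; 0.2522 0.3982]
AᵀP(A−BK) = [0.7655 -0.7124; -0.7124 2.7699]
P' = Q + AᵀP(A−BK) = [17.7655 -8.7124; -8.7124 6.7699]
tr(P') = 24.5354

-0.7478 1.3982


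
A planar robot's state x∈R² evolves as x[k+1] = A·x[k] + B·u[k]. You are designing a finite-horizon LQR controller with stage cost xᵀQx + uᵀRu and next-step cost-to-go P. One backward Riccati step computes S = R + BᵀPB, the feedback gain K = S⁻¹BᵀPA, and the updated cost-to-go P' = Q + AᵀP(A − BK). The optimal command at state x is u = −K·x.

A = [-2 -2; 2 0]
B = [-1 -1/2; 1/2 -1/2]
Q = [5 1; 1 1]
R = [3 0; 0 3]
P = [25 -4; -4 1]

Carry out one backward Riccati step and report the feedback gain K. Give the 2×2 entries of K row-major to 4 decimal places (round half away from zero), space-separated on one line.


BᵀP = [-27.0000 4.5000; -10.5000 1.5000]
S = R + BᵀPB = [3 0; 0 3] + [29.2500 11.2500; 11.2500 4.5000] = [32.2500 11.2500; 11.2500 7.5000]
BᵀPA = [63.0000 54.0000; 24.0000 21.0000]
K = S⁻¹·BᵀPA = [1.7561 1.4634; 0.5659 0.6049]
A−BK = [0.0390 -0.2341; 1.4049 -0.4293]
AᵀP(A−BK) = [11.7854 9.2878; 9.2878 8.2732]
P' = Q + AᵀP(A−BK) = [16.7854 10.2878; 10.2878 9.2732]
tr(P') = 26.0585

1.7561 1.4634 0.5659 0.6049


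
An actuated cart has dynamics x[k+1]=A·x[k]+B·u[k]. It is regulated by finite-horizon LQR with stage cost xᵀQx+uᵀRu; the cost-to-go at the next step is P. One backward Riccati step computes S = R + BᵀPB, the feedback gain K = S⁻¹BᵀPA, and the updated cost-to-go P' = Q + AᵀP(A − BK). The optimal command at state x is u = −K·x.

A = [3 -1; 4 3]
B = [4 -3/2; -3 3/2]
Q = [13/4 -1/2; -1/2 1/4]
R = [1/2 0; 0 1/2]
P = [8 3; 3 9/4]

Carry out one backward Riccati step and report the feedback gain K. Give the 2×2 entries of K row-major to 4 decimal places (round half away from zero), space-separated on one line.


2.9453 0.5816 5.1099 1.9487

BᵀP = [23.0000 5.2500; -7.5000 -1.1250]
S = R + BᵀPB = [1/2 0; 0 1/2] + [76.2500 -26.6250; -26.6250 9.5625] = [76.7500 -26.6250; -26.6250 10.0625]
BᵀPA = [90.0000 -7.2500; -27.0000 4.1250]
K = S⁻¹·BᵀPA = [2.9453 0.5816; 5.1099 1.9487]
A−BK = [-1.1163 -0.4032; 5.1710 1.8216]
AᵀP(A−BK) = [52.8911 18.2750; 18.2750 6.4278]
P' = Q + AᵀP(A−BK) = [56.1411 17.7750; 17.7750 6.6778]
tr(P') = 62.8189


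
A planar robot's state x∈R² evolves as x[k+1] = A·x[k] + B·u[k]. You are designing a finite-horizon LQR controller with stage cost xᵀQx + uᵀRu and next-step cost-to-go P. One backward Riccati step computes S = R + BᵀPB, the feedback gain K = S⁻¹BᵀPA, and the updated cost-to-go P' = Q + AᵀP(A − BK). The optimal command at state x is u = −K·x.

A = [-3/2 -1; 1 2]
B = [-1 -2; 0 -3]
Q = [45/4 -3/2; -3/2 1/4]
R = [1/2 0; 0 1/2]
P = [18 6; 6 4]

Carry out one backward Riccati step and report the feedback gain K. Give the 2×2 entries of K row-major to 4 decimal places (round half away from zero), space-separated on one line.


1.6834 1.7933 -0.1878 -0.5032

BᵀP = [-18.0000 -6.0000; -54.0000 -24.0000]
S = R + BᵀPB = [1/2 0; 0 1/2] + [18.0000 54.0000; 54.0000 180.0000] = [18.5000 54.0000; 54.0000 180.5000]
BᵀPA = [21.0000 6.0000; 57.0000 6.0000]
K = S⁻¹·BᵀPA = [1.6834 1.7933; -0.1878 -0.5032]
A−BK = [-0.1923 -0.2132; 0.4365 0.4903]
AᵀP(A−BK) = [1.8550 2.0266; 2.0266 2.2599]
P' = Q + AᵀP(A−BK) = [13.1050 0.5266; 0.5266 2.5099]
tr(P') = 15.6149


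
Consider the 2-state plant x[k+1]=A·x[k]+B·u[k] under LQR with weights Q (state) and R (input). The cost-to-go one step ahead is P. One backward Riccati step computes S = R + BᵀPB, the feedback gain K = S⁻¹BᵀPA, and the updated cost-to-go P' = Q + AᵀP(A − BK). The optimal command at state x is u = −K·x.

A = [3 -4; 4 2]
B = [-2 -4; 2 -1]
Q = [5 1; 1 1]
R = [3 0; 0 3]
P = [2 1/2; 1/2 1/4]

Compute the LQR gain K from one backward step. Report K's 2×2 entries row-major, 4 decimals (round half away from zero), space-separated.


BᵀP = [-3.0000 -0.5000; -8.5000 -2.2500]
S = R + BᵀPB = [3 0; 0 3] + [5.0000 12.5000; 12.5000 36.2500] = [8.0000 12.5000; 12.5000 39.2500]
BᵀPA = [-11.0000 11.0000; -34.5000 29.5000]
K = S⁻¹·BᵀPA = [-0.0032 0.3994; -0.8780 0.6244]
A−BK = [-0.5182 -0.7036; 3.1284 1.8257]
AᵀP(A−BK) = [3.6751 -1.0650; -1.0650 2.1870]
P' = Q + AᵀP(A−BK) = [8.6751 -0.0650; -0.0650 3.1870]
tr(P') = 11.8621

-0.0032 0.3994 -0.8780 0.6244


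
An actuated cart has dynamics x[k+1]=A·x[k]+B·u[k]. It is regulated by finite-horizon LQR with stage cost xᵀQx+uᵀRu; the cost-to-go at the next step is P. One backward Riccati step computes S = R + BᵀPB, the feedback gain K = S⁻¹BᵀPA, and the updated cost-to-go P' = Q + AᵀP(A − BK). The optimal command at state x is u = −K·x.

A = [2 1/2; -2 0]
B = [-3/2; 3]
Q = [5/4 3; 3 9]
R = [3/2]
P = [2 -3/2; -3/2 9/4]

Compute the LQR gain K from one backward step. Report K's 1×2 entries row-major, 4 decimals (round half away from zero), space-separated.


-0.8302 -0.0943

BᵀP = [-7.5000 9.0000]
S = R + BᵀPB = [3/2] + [38.2500] = [39.7500]
BᵀPA = [-33.0000 -3.7500]
K = S⁻¹·BᵀPA = [-0.8302 -0.0943]
A−BK = [0.7547 0.3585; 0.4906 0.2830]
AᵀP(A−BK) = [1.6038 0.3868; 0.3868 0.1462]
P' = Q + AᵀP(A−BK) = [2.8538 3.3868; 3.3868 9.1462]
tr(P') = 12.0000


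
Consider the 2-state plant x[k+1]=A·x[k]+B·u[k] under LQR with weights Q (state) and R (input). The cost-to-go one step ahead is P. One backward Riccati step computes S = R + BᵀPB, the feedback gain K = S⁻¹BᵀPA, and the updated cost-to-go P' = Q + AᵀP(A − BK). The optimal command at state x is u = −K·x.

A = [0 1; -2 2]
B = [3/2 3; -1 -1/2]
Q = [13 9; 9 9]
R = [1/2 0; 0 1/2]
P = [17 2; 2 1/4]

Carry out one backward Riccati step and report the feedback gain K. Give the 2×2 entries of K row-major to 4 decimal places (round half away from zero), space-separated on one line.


0.0068 0.1188 -0.0828 0.3628

BᵀP = [23.5000 2.7500; 50.0000 5.8750]
S = R + BᵀPB = [1/2 0; 0 1/2] + [32.5000 69.1250; 69.1250 147.0625] = [33.0000 69.1250; 69.1250 147.5625]
BᵀPA = [-5.5000 29.0000; -11.7500 61.7500]
K = S⁻¹·BᵀPA = [0.0068 0.1188; -0.0828 0.3628]
A−BK = [0.2382 -0.2666; -2.0346 2.3002]
AᵀP(A−BK) = [0.0644 -0.0835; -0.0835 0.1509]
P' = Q + AᵀP(A−BK) = [13.0644 8.9165; 8.9165 9.1509]
tr(P') = 22.2153


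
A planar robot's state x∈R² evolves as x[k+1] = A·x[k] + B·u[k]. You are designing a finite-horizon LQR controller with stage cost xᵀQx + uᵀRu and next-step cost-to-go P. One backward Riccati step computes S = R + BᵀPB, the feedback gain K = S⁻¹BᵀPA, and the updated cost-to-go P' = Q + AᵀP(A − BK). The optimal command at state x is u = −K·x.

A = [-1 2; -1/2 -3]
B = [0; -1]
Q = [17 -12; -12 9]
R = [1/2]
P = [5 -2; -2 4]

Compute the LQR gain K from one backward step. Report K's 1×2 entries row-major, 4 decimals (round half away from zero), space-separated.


BᵀP = [2.0000 -4.0000]
S = R + BᵀPB = [1/2] + [4.0000] = [4.5000]
BᵀPA = [0.0000 16.0000]
K = S⁻¹·BᵀPA = [0.0000 3.5556]
A−BK = [-1.0000 2.0000; -0.5000 0.5556]
AᵀP(A−BK) = [4.0000 -8.0000; -8.0000 23.1111]
P' = Q + AᵀP(A−BK) = [21.0000 -20.0000; -20.0000 32.1111]
tr(P') = 53.1111

0.0000 3.5556


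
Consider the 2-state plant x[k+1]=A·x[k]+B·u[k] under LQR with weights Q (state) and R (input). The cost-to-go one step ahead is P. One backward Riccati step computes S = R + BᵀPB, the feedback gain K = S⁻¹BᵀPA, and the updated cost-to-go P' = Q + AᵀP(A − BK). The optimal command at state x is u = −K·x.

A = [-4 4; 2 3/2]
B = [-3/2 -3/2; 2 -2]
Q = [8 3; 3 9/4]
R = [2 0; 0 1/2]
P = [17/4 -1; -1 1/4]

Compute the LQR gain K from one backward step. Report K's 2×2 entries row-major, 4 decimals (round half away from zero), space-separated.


1.1074 -0.8427 1.9788 -1.7352

BᵀP = [-8.3750 2.0000; -4.3750 1.0000]
S = R + BᵀPB = [2 0; 0 1/2] + [16.5625 8.5625; 8.5625 4.5625] = [18.5625 8.5625; 8.5625 5.0625]
BᵀPA = [37.5000 -30.5000; 19.5000 -16.0000]
K = S⁻¹·BᵀPA = [1.1074 -0.8427; 1.9788 -1.7352]
A−BK = [0.6293 0.1331; 3.7428 -0.2852]
AᵀP(A−BK) = [4.8850 -3.8128; -3.8128 3.0973]
P' = Q + AᵀP(A−BK) = [12.8850 -0.8128; -0.8128 5.3473]
tr(P') = 18.2323


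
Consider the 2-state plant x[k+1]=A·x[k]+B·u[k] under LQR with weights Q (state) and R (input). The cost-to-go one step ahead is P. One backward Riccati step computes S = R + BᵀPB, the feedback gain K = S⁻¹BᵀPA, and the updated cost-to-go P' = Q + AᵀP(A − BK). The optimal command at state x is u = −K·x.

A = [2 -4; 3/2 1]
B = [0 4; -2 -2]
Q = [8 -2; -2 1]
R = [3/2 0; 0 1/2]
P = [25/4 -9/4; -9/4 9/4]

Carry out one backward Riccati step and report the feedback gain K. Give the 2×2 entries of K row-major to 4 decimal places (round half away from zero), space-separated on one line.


-0.9000 0.3465 0.4333 -0.9681

BᵀP = [4.5000 -4.5000; 29.5000 -13.5000]
S = R + BᵀPB = [3/2 0; 0 1/2] + [9.0000 27.0000; 27.0000 145.0000] = [10.5000 27.0000; 27.0000 145.5000]
BᵀPA = [2.2500 -22.5000; 38.7500 -131.5000]
K = S⁻¹·BᵀPA = [-0.9000 0.3465; 0.4333 -0.9681]
A−BK = [0.2667 -0.1277; 0.5667 -0.2432]
AᵀP(A−BK) = [1.7958 -0.8917; -0.8917 0.7439]
P' = Q + AᵀP(A−BK) = [9.7958 -2.8917; -2.8917 1.7439]
tr(P') = 11.5397


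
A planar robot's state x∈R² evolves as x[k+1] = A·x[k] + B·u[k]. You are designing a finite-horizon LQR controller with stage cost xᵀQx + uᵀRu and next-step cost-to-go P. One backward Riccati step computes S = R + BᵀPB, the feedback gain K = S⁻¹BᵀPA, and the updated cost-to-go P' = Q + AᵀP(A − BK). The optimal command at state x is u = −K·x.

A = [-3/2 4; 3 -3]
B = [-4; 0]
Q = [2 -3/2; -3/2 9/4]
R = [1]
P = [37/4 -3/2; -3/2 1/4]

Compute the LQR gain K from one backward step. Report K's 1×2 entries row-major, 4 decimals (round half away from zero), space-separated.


0.4933 -1.1141

BᵀP = [-37.0000 6.0000]
S = R + BᵀPB = [1] + [148.0000] = [149.0000]
BᵀPA = [73.5000 -166.0000]
K = S⁻¹·BᵀPA = [0.4933 -1.1141]
A−BK = [0.4732 -0.4564; 3.0000 -3.0000]
AᵀP(A−BK) = [0.3058 -0.6141; -0.6141 1.3104]
P' = Q + AᵀP(A−BK) = [2.3058 -2.1141; -2.1141 3.5604]
tr(P') = 5.8662


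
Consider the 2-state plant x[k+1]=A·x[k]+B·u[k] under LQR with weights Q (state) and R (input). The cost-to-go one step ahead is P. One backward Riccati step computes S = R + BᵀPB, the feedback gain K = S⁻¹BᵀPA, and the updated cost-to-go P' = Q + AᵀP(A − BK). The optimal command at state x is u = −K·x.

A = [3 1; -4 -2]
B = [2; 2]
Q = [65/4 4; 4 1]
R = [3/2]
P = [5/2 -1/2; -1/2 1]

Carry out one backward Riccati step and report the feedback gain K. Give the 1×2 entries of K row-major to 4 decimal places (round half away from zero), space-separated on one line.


BᵀP = [4.0000 1.0000]
S = R + BᵀPB = [3/2] + [10.0000] = [11.5000]
BᵀPA = [8.0000 2.0000]
K = S⁻¹·BᵀPA = [0.6957 0.1739]
A−BK = [1.6087 0.6522; -5.3913 -2.3478]
AᵀP(A−BK) = [44.9348 19.1087; 19.1087 8.1522]
P' = Q + AᵀP(A−BK) = [61.1848 23.1087; 23.1087 9.1522]
tr(P') = 70.3370

0.6957 0.1739


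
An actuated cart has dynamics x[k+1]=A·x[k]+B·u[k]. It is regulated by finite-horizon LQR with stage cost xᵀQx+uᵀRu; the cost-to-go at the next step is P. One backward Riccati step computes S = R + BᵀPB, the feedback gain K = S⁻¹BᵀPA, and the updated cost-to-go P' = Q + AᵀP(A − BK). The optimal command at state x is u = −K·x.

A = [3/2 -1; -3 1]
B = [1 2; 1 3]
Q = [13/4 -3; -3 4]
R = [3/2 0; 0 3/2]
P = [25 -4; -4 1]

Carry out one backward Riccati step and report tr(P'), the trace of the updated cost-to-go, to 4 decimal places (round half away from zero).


26.1908

BᵀP = [21.0000 -3.0000; 38.0000 -5.0000]
S = R + BᵀPB = [3/2 0; 0 3/2] + [18.0000 33.0000; 33.0000 61.0000] = [19.5000 33.0000; 33.0000 62.5000]
BᵀPA = [40.5000 -24.0000; 72.0000 -43.0000]
K = S⁻¹·BᵀPA = [1.1965 -0.6243; 0.5202 -0.3584]
A−BK = [-0.7370 0.3410; -5.7572 2.6994]
AᵀP(A−BK) = [15.3338 -7.4133; -7.4133 3.6069]
P' = Q + AᵀP(A−BK) = [18.5838 -10.4133; -10.4133 7.6069]
tr(P') = 26.1908


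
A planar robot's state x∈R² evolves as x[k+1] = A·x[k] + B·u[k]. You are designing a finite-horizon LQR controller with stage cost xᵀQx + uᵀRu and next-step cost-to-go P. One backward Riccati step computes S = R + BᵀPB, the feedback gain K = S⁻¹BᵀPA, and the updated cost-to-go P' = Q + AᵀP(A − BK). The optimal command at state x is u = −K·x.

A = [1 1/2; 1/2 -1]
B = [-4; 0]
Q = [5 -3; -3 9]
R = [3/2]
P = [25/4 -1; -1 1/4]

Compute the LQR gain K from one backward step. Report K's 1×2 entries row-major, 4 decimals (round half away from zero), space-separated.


BᵀP = [-25.0000 4.0000]
S = R + BᵀPB = [3/2] + [100.0000] = [101.5000]
BᵀPA = [-23.0000 -16.5000]
K = S⁻¹·BᵀPA = [-0.2266 -0.1626]
A−BK = [0.0936 -0.1502; 0.5000 -1.0000]
AᵀP(A−BK) = [0.1007 0.0111; 0.0111 0.1302]
P' = Q + AᵀP(A−BK) = [5.1007 -2.9889; -2.9889 9.1302]
tr(P') = 14.2309

-0.2266 -0.1626


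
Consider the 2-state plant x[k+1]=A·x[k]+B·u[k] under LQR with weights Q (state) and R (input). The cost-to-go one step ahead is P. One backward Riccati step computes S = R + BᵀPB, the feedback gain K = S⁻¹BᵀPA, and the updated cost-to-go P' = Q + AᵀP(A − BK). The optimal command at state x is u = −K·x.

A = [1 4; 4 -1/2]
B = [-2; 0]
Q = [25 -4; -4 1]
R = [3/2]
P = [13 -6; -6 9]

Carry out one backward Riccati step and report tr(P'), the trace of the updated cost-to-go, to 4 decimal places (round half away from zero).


BᵀP = [-26.0000 12.0000]
S = R + BᵀPB = [3/2] + [52.0000] = [53.5000]
BᵀPA = [22.0000 -110.0000]
K = S⁻¹·BᵀPA = [0.4112 -2.0561]
A−BK = [1.8224 -0.1121; 4.0000 -0.5000]
AᵀP(A−BK) = [99.9533 -13.7664; -13.7664 8.0818]
P' = Q + AᵀP(A−BK) = [124.9533 -17.7664; -17.7664 9.0818]
tr(P') = 134.0350

134.0350


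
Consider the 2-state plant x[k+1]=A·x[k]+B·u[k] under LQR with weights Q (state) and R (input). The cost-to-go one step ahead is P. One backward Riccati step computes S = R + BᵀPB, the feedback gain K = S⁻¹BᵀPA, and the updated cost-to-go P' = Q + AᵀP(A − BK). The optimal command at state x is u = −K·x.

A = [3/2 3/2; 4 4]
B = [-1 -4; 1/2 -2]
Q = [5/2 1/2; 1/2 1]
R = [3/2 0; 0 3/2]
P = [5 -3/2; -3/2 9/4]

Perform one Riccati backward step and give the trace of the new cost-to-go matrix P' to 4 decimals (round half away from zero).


BᵀP = [-5.7500 2.6250; -17.0000 1.5000]
S = R + BᵀPB = [3/2 0; 0 3/2] + [7.0625 17.7500; 17.7500 65.0000] = [8.5625 17.7500; 17.7500 66.5000]
BᵀPA = [1.8750 1.8750; -19.5000 -19.5000]
K = S⁻¹·BᵀPA = [1.8511 1.8511; -0.7873 -0.7873]
A−BK = [0.2018 0.2018; 1.4998 1.4998]
AᵀP(A−BK) = [10.4265 10.4265; 10.4265 10.4265]
P' = Q + AᵀP(A−BK) = [12.9265 10.9265; 10.9265 11.4265]
tr(P') = 24.3529

24.3529


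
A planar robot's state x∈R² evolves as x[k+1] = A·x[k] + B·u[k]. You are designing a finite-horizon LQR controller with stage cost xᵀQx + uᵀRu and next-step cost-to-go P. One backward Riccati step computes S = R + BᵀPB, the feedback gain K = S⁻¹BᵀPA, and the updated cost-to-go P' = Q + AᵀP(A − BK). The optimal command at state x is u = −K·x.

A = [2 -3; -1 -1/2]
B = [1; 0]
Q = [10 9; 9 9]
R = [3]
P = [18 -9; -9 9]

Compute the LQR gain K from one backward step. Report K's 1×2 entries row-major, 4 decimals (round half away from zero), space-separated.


2.1429 -2.3571

BᵀP = [18.0000 -9.0000]
S = R + BᵀPB = [3] + [18.0000] = [21.0000]
BᵀPA = [45.0000 -49.5000]
K = S⁻¹·BᵀPA = [2.1429 -2.3571]
A−BK = [-0.1429 -0.6429; -1.0000 -0.5000]
AᵀP(A−BK) = [20.5714 -15.4286; -15.4286 20.5714]
P' = Q + AᵀP(A−BK) = [30.5714 -6.4286; -6.4286 29.5714]
tr(P') = 60.1429


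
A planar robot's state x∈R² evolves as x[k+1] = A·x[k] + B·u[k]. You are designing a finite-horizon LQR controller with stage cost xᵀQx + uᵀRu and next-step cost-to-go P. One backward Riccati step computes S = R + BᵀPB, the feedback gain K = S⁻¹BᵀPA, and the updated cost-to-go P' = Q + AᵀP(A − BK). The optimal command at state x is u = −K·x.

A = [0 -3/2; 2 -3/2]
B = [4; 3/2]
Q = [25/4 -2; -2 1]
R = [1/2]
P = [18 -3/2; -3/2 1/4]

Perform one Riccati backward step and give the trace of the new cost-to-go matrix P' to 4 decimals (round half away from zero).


7.9631

BᵀP = [69.7500 -5.6250]
S = R + BᵀPB = [1/2] + [270.5625] = [271.0625]
BᵀPA = [-11.2500 -96.1875]
K = S⁻¹·BᵀPA = [-0.0415 -0.3549]
A−BK = [0.1660 -0.0806; 2.0623 -0.9677]
AᵀP(A−BK) = [0.5331 -0.2421; -0.2421 0.1800]
P' = Q + AᵀP(A−BK) = [6.7831 -2.2421; -2.2421 1.1800]
tr(P') = 7.9631


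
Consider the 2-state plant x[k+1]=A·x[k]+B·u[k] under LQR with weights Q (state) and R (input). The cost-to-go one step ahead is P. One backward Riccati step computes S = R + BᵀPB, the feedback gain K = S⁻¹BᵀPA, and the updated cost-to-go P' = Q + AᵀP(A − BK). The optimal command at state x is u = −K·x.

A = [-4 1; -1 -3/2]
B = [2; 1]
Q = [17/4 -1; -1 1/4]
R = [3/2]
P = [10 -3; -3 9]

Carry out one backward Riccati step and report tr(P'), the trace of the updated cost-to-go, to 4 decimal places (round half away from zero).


BᵀP = [17.0000 3.0000]
S = R + BᵀPB = [3/2] + [37.0000] = [38.5000]
BᵀPA = [-71.0000 12.5000]
K = S⁻¹·BᵀPA = [-1.8442 0.3247]
A−BK = [-0.3117 0.3506; 0.8442 -1.8247]
AᵀP(A−BK) = [14.0649 -18.4481; -18.4481 35.1916]
P' = Q + AᵀP(A−BK) = [18.3149 -19.4481; -19.4481 35.4416]
tr(P') = 53.7565

53.7565


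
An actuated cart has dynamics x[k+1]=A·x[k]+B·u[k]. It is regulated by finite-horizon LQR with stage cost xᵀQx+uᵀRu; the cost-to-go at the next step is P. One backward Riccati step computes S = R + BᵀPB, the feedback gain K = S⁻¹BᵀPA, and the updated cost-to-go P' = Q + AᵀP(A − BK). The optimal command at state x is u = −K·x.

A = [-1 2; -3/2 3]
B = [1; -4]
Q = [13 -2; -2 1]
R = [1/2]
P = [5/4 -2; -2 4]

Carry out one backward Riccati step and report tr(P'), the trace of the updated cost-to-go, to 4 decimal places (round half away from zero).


BᵀP = [9.2500 -18.0000]
S = R + BᵀPB = [1/2] + [81.2500] = [81.7500]
BᵀPA = [17.7500 -35.5000]
K = S⁻¹·BᵀPA = [0.2171 -0.4343]
A−BK = [-1.2171 2.4343; -0.6315 1.2630]
AᵀP(A−BK) = [0.3960 -0.7920; -0.7920 1.5841]
P' = Q + AᵀP(A−BK) = [13.3960 -2.7920; -2.7920 2.5841]
tr(P') = 15.9801

15.9801


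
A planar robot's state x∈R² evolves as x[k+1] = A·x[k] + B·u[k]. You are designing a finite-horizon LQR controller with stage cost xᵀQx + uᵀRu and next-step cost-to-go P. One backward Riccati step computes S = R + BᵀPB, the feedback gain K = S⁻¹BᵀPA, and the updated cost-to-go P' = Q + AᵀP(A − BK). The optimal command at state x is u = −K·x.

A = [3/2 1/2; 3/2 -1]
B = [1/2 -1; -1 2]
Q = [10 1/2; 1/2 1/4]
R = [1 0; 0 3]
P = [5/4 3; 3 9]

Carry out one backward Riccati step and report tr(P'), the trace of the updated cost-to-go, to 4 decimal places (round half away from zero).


BᵀP = [-2.3750 -7.5000; 4.7500 15.0000]
S = R + BᵀPB = [1 0; 0 3] + [6.3125 -12.6250; -12.6250 25.2500] = [7.3125 -12.6250; -12.6250 28.2500]
BᵀPA = [-14.8125 6.3125; 29.6250 -12.6250]
K = S⁻¹·BᵀPA = [-0.9417 0.4013; 0.6278 -0.2675]
A−BK = [2.5987 0.0318; -0.6974 -0.0636]
AᵀP(A−BK) = [4.0142 -0.9417; -0.9417 0.4013]
P' = Q + AᵀP(A−BK) = [14.0142 -0.4417; -0.4417 0.6513]
tr(P') = 14.6656

14.6656


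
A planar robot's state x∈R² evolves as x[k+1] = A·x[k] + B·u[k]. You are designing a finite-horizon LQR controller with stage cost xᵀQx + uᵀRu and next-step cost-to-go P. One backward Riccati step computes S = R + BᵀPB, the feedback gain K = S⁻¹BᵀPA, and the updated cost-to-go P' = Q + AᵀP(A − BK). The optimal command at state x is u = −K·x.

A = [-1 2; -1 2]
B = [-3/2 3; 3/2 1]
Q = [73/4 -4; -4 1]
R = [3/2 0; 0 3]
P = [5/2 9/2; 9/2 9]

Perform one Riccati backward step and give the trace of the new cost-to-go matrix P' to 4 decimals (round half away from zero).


23.6287

BᵀP = [3.0000 6.7500; 12.0000 22.5000]
S = R + BᵀPB = [3/2 0; 0 3] + [5.6250 15.7500; 15.7500 58.5000] = [7.1250 15.7500; 15.7500 61.5000]
BᵀPA = [-9.7500 19.5000; -34.5000 69.0000]
K = S⁻¹·BᵀPA = [-0.2959 0.5917; -0.4852 0.9704]
A−BK = [0.0118 -0.0237; -0.0710 0.1420]
AᵀP(A−BK) = [0.8757 -1.7515; -1.7515 3.5030]
P' = Q + AᵀP(A−BK) = [19.1257 -5.7515; -5.7515 4.5030]
tr(P') = 23.6287
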